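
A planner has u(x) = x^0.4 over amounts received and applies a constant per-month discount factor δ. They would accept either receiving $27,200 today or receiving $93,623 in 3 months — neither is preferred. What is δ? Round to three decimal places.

Equating discounted utilities: u(27200) = δ^3·u(93623) ⇒ δ^3 = u(27200)/u(93623).
With u(x) = x^0.4: δ^3 = 27200^0.4/93623^0.4 = (27200/93623)^0.4 = 0.60992.
Hence δ = (0.60992)^(1/3) = 0.84806.

δ ≈ 0.848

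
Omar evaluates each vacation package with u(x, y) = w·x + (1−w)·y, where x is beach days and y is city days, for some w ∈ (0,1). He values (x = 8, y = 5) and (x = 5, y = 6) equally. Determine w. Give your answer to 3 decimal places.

Equating utilities: w·8 + (1−w)·5 = w·5 + (1−w)·6.
Rearranging, 3·w − 1·(1−w) = 0.
So w/(1−w) = 1/3 = 0.3333, giving w = 1/(3+1) = 0.250.

w = 0.250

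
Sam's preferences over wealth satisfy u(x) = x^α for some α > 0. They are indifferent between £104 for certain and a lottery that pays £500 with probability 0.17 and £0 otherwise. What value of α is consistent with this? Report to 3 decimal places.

α ≈ 1.128

The lottery's expected utility is 0.17·u(500) + 0.83·u(0) = 0.17·500^α (since u(0) = 0 for α > 0).
Equating: 104^α = 0.17·500^α, i.e. 0.2080^α = 0.17.
α = ln(0.17) / ln(104/500) = -1.771957/-1.570217 ≈ 1.128.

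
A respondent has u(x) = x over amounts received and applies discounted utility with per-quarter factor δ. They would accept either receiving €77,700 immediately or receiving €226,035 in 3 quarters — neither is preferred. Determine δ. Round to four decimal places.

Equating discounted utilities: u(77700) = δ^3·u(226035) ⇒ δ^3 = u(77700)/u(226035).
With u(x) = x: δ^3 = 77700/226035 = 0.34375.
Hence δ = (0.34375)^(1/3) = 0.700511.

δ ≈ 0.7005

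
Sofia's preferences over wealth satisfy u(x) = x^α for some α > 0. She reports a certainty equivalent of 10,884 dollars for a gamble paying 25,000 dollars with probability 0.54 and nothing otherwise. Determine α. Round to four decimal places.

α ≈ 0.7410

The lottery's expected utility is 0.54·u(25000) + 0.46·u(0) = 0.54·25000^α (since u(0) = 0 for α > 0).
Equating: 10884^α = 0.54·25000^α, i.e. 0.4354^α = 0.54.
Taking logs: α·ln(10884/25000) = ln(0.54), so α = -0.6161861 / -0.8315820 ≈ 0.7410.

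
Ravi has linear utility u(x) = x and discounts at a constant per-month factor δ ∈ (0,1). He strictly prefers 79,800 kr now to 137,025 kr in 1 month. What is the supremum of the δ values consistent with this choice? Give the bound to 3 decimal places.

Comparing present values: 79800 > δ·137025.
So δ < 79800/137025 = 0.58238.

δ < 0.582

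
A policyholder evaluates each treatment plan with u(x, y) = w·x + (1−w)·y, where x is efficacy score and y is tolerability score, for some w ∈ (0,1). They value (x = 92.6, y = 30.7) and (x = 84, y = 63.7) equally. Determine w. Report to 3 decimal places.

w = 0.793

Equating utilities: w·92.6 + (1−w)·30.7 = w·84 + (1−w)·63.7.
Rearranging, 8.6·w − 33·(1−w) = 0.
So w/(1−w) = 33/8.6 = 3.8372, giving w = 33/(8.6+33) = 0.793.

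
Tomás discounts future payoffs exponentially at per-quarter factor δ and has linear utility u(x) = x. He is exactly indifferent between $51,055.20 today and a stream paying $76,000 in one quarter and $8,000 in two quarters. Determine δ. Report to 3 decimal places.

δ ≈ 0.630

The stream is worth 76000δ + 8000δ² today, so 76000δ + 8000δ² = 51055.20.
So 8000δ² + 76000δ − 51055.20 = 0.
By the quadratic formula (taking the positive root), δ = (−76000 + √7409766400.00) / 16000 ≈ 0.630.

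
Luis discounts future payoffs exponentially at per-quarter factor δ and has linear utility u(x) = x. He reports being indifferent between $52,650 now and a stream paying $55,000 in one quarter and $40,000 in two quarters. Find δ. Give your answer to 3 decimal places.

δ ≈ 0.650

The stream is worth 55000δ + 40000δ² today, so 55000δ + 40000δ² = 52650.
So 40000δ² + 55000δ − 52650 = 0.
The positive root is δ = [−55000 + √(55000² + 4·40000·52650)] / (2·40000) = (−55000 + 107000.000)/80000 ≈ 0.650.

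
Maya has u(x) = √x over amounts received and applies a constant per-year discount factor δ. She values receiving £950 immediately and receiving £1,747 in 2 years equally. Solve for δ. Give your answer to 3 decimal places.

δ ≈ 0.859

Equating discounted utilities: u(950) = δ^2·u(1747) ⇒ δ^2 = u(950)/u(1747).
Since u(x) = √x, δ^2 = √(950/1747) = 0.73742.
Taking the square root: δ = 0.73742^(1/2) ≈ 0.859.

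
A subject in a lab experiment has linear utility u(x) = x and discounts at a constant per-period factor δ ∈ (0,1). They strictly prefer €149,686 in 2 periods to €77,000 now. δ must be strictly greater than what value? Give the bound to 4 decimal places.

δ > 0.7172

Comparing present values: 77000 < δ^2·149686.
So δ^2 > 77000/149686 = 0.51441; taking the square root of both positive sides preserves the inequality.
δ > (77000/149686)^(1/2) ≈ 0.7172.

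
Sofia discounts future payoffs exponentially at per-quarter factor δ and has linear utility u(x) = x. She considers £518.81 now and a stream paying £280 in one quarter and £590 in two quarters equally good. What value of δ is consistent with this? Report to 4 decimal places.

δ ≈ 0.7300

Present value of the stream is 280·δ + 590·δ². Indifference gives 280δ + 590δ² = 518.81.
That is, 590δ² + 280δ − 518.81 = 0, a quadratic in δ.
The positive root is δ = [−280 + √(280² + 4·590·518.81)] / (2·590) = (−280 + 1141.399)/1180 ≈ 0.7300.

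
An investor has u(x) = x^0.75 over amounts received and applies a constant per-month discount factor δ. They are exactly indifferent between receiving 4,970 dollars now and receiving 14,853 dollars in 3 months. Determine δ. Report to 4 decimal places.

Indifference means u(4970) = δ^3 · u(14853), so δ^3 = u(4970)/u(14853).
With u(x) = x^0.75: δ^3 = 4970^0.75/14853^0.75 = (4970/14853)^0.75 = 0.43995.
So δ = 0.43995^(1/3) ≈ 0.7606.

δ ≈ 0.7606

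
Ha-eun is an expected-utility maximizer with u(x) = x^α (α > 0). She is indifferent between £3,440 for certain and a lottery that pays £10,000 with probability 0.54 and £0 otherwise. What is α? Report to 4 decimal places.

EU(lottery) = 0.54·10000^α + 0.46·0 = 0.54·10000^α.
Setting u(3440) equal to that: 3440^α = 0.54·10000^α ⇒ (3440/10000)^α = 0.54.
Taking logs: α·ln(3440/10000) = ln(0.54), so α = -0.6161861 / -1.0671136 ≈ 0.5774.

α ≈ 0.5774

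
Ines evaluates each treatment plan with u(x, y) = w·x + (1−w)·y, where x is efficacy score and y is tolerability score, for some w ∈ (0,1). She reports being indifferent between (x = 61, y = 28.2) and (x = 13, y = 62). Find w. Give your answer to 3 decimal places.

w = 0.413

u(61,28.2) = u(13,62) means w·61 + (1−w)·28.2 = w·13 + (1−w)·62.
Collecting terms: w·48 = (1−w)·33.8.
Hence w = 33.8/(48+33.8) = 33.8/81.8 = 0.413.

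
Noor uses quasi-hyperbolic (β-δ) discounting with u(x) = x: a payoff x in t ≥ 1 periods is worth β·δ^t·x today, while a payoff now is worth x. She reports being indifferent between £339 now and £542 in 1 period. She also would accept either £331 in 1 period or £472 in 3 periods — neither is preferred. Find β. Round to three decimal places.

β ≈ 0.747

The second indifference involves only future payoffs, so β cancels: β·δ^1·331 = β·δ^3·472, giving δ^2 = 331/472 = 0.70127, so δ = 0.83742.
The first indifference: 339 = β·δ·542, so β = 339/(δ·542) = 339/(0.83742·542) ≈ 0.747.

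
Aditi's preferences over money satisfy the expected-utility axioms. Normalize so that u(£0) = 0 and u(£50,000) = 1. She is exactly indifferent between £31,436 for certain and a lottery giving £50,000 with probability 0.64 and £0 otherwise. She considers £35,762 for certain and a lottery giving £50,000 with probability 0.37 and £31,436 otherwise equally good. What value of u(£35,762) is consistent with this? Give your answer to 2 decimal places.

The first gamble pins u(£31,436): it must equal 0.64·1 + 0.36·0 = 0.64.
The second indifference gives u(£35,762) = 0.37·u(£50,000) + 0.63·u(£31,436) = 0.37·1.00 + 0.63·0.64 = 0.7732.

0.77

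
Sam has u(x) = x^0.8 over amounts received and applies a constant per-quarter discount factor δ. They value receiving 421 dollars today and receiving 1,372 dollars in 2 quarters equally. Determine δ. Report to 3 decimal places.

Indifference means u(421) = δ^2 · u(1372), so δ^2 = u(421)/u(1372).
Since u(x) = x^0.8, δ^2 = (421/1372)^0.8 = 0.30685^0.8 = 0.38864.
So δ = 0.38864^(1/2) ≈ 0.623.

δ ≈ 0.623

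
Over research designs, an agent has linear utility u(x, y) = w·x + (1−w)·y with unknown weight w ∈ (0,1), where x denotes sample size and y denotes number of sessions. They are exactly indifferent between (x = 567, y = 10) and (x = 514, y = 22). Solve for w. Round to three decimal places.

w = 0.185

Equating utilities: w·567 + (1−w)·10 = w·514 + (1−w)·22.
w·(567−514) = (1−w)·(22−10), i.e. w·53 = (1−w)·12.
The marginal rate of substitution is 12/53, so w = 12/(53+12) = 0.185.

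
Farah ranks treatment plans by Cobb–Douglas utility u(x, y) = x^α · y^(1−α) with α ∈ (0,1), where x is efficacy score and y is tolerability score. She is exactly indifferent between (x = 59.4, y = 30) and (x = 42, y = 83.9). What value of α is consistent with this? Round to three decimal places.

Set the two utilities equal: 59.4^α·30^(1−α) = 42^α·83.9^(1−α).
Taking logs: α·ln 59.4 + (1−α)·ln 30 = α·ln 42 + (1−α)·ln 83.9, i.e. α·0.346625 = (1−α)·1.028428.
Thus α·(1.375053) = 1.028428, so α = 1.028428/1.375053 ≈ 0.748.

α ≈ 0.748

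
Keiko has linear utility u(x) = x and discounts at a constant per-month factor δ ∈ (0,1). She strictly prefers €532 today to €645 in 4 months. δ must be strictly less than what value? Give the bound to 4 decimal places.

δ < 0.9530

The preference means 532 > δ^4·645.
Dividing by 645: δ^4 < 0.82481. Both sides are positive, so the 4th root keeps the direction.
δ < 0.82481^(1/4) = 0.9530.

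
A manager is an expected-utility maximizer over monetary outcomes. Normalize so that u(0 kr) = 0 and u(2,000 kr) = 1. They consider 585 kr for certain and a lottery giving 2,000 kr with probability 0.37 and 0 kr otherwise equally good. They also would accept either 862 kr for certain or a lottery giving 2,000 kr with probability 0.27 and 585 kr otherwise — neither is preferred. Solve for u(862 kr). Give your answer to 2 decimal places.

0.54

The first gamble pins u(585 kr): it must equal 0.37·1 + 0.63·0 = 0.37.
The second indifference gives u(862 kr) = 0.27·u(2,000 kr) + 0.73·u(585 kr) = 0.27·1.00 + 0.73·0.37 = 0.5401.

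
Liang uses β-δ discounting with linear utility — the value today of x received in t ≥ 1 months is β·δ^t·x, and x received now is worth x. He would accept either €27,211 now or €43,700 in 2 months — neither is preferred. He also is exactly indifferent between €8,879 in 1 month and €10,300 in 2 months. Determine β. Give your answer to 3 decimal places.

Both payoffs in the second observation are in the future, so β drops out: δ^1·8879 = δ^2·10300 ⇒ δ = 8879/10300 = 0.86204.
Now use the now-vs-future pair: 27211 = β·δ^2·43700 gives β = 27211/(0.74311·43700) ≈ 0.838.

β ≈ 0.838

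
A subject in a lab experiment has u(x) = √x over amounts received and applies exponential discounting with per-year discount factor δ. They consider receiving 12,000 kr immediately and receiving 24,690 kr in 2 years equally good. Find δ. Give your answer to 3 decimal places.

Equating discounted utilities: u(12000) = δ^2·u(24690) ⇒ δ^2 = u(12000)/u(24690).
With u(x) = √x: δ^2 = √12000/√24690 = √(12000/24690) = 0.69716.
Taking the square root: δ = 0.69716^(1/2) ≈ 0.835.

δ ≈ 0.835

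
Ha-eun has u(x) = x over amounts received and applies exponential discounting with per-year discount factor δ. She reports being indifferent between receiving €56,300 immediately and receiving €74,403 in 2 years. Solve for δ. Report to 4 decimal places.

The payoff in 2 years is discounted by δ^2, so u(56300) = δ^2·u(74403) and δ^2 = u(56300)/u(74403).
With u(x) = x: δ^2 = 56300/74403 = 0.75669.
Hence δ = (0.75669)^(1/2) = 0.869879.

δ ≈ 0.8699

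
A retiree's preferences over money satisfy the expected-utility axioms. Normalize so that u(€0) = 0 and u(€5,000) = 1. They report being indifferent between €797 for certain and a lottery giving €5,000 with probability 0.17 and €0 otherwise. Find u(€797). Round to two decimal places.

By the standard-gamble method, u(€797) is just the indifference probability on the best outcome: 0.17.

0.17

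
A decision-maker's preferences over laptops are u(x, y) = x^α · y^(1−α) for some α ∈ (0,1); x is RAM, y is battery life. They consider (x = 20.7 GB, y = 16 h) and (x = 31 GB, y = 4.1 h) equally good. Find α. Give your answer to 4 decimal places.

α ≈ 0.7712

The Cobb–Douglas utilities coincide, so 20.7^α·16^(1−α) = 31^α·4.1^(1−α).
(20.7/31)^α = (4.1/16)^(1−α); take logs: α·ln(20.7/31) = (1−α)·ln(4.1/16), i.e. α·-0.4038535 = (1−α)·-1.3616017.
So α/(1−α) = (-1.3616017)/(-0.4038535) = 3.3715238, and α = 3.3715238/4.3715238 ≈ 0.7712.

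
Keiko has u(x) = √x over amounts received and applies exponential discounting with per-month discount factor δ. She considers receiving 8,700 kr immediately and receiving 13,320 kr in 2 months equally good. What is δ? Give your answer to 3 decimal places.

The payoff in 2 months is discounted by δ^2, so u(8700) = δ^2·u(13320) and δ^2 = u(8700)/u(13320).
With u(x) = √x: δ^2 = √8700/√13320 = √(8700/13320) = 0.80818.
So δ = 0.80818^(1/2) ≈ 0.899.

δ ≈ 0.899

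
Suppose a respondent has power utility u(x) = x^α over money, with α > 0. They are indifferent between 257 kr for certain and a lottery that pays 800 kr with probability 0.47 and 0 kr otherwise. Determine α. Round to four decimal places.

The lottery's expected utility is 0.47·u(800) + 0.53·u(0) = 0.47·800^α (since u(0) = 0 for α > 0).
Setting u(257) equal to that: 257^α = 0.47·800^α ⇒ (257/800)^α = 0.47.
Take logs: α = ln 0.47 / ln(257/800) ≈ 0.664904.

α ≈ 0.6649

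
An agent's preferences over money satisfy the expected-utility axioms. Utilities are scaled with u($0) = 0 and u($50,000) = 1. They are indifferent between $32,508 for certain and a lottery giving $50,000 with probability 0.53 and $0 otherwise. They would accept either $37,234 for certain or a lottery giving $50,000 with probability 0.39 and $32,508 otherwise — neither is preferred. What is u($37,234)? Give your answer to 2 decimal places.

0.71

First, u($32,508) = 0.53·u($50,000) + 0.47·u($0) = 0.53.
Chaining: u($37,234) = 0.39·1.00 + 0.61·0.53 = 0.7133.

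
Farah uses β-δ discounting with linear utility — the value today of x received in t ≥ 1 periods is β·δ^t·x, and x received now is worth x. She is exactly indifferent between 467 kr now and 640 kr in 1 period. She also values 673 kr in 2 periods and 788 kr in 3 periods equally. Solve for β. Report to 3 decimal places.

β ≈ 0.854

The second indifference involves only future payoffs, so β cancels: β·δ^2·673 = β·δ^3·788, giving δ = 673/788 = 0.85406.
The first indifference: 467 = β·δ·640, so β = 467/(δ·640) = 467/(0.85406·640) ≈ 0.854.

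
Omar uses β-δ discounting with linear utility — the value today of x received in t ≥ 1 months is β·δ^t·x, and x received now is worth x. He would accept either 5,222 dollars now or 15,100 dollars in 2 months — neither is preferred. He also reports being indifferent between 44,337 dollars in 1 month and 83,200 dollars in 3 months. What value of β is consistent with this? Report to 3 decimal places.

Both payoffs in the second observation are in the future, so β drops out: δ^1·44337 = δ^3·83200 ⇒ δ^2 = 44337/83200 = 0.53290, so δ = 0.73000.
The first indifference: 5222 = β·δ^2·15100, so β = 5222/(δ^2·15100) = 5222/(0.53290·15100) ≈ 0.649.

β ≈ 0.649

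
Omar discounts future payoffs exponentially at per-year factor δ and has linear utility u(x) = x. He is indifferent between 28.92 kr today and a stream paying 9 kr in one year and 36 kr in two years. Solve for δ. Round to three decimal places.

Present value of the stream is 9·δ + 36·δ². Indifference gives 9δ + 36δ² = 28.92.
So 36δ² + 9δ − 28.92 = 0.
The positive root is δ = [−9 + √(9² + 4·36·28.92)] / (2·36) = (−9 + 65.157)/72 ≈ 0.780.

δ ≈ 0.780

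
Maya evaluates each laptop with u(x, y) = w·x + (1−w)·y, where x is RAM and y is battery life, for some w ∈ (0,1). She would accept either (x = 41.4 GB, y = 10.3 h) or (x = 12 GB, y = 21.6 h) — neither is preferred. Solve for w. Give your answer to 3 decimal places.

w = 0.278

Indifference: w·41.4 + (1−w)·10.3 = w·12 + (1−w)·21.6.
Collecting terms: w·29.4 = (1−w)·11.3.
Hence w = 11.3/(29.4+11.3) = 11.3/40.7 = 0.278.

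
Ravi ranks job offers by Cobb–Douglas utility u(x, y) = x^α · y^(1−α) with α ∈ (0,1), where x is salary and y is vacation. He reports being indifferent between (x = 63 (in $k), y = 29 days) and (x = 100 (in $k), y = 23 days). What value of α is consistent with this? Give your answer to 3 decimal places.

Indifference: 63^α · 29^(1−α) = 100^α · 23^(1−α).
Taking logs: α·ln 63 + (1−α)·ln 29 = α·ln 100 + (1−α)·ln 23, i.e. α·-0.462035 = (1−α)·-0.231802.
With A = -0.462035 and B = -0.231802: α·A = (1−α)·B, so α = B/(A+B) = -0.231802/-0.693837 ≈ 0.334.

α ≈ 0.334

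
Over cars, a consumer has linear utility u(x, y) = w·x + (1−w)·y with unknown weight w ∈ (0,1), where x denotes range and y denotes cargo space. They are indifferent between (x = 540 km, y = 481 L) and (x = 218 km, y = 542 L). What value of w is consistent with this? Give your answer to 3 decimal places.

w = 0.159

u(540,481) = u(218,542) means w·540 + (1−w)·481 = w·218 + (1−w)·542.
Collecting terms: w·322 = (1−w)·61.
The marginal rate of substitution is 61/322, so w = 61/(322+61) = 0.159.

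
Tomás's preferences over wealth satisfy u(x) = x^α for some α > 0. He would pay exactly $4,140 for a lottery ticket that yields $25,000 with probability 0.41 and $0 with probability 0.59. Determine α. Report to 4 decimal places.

α ≈ 0.4958

The lottery's expected utility is 0.41·u(25000) + 0.59·u(0) = 0.41·25000^α (since u(0) = 0 for α > 0).
Setting u(4140) equal to that: 4140^α = 0.41·25000^α ⇒ (4140/25000)^α = 0.41.
Take logs: α = ln 0.41 / ln(4140/25000) ≈ 0.495834.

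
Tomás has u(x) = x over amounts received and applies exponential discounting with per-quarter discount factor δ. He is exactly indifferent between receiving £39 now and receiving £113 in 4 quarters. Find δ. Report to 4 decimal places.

δ ≈ 0.7665

The payoff in 4 quarters is discounted by δ^4, so u(39) = δ^4·u(113) and δ^4 = u(39)/u(113).
With u(x) = x: δ^4 = 39/113 = 0.34513.
Hence δ = (0.34513)^(1/4) = 0.766472.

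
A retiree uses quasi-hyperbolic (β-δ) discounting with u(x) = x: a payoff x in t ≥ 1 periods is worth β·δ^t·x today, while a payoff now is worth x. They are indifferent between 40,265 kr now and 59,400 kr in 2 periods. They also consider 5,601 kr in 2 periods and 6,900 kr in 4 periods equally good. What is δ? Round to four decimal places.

δ ≈ 0.9010

From the later pair, β·δ^2·5601 = β·δ^4·6900; dividing through, δ^2 = 5601/6900 = 0.81174, so δ = 0.90097.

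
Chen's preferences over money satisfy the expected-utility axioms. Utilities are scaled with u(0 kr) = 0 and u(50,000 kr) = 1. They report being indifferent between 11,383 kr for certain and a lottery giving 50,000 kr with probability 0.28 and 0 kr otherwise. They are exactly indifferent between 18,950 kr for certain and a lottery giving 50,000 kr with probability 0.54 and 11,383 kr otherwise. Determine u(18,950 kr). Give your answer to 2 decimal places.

0.67

The first gamble pins u(11,383 kr): it must equal 0.28·1 + 0.72·0 = 0.28.
Then u(18,950 kr) = 0.54·u(50,000 kr) + 0.46·u(11,383 kr) = 0.54·1.00 + 0.46·0.28 = 0.6688.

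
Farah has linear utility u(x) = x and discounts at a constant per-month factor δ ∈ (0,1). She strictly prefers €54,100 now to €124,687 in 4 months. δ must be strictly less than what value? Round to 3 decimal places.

Under u(x) = x this choice says 54100 > δ^4·124687.
Hence δ^4 < 54100/124687 = 0.43389, and x ↦ x^(1/4) is increasing on (0,∞).
δ < (54100/124687)^(1/4) ≈ 0.812.

δ < 0.812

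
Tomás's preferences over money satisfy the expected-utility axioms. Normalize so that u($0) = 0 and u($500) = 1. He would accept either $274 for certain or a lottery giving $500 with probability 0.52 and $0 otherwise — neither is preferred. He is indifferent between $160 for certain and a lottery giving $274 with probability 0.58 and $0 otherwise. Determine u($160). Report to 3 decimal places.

0.302

First, u($274) = 0.52·u($500) + 0.48·u($0) = 0.52.
Then u($160) = 0.58·u($274) + 0.42·u($0) = 0.58·0.52 + 0.42·0.00 = 0.3016.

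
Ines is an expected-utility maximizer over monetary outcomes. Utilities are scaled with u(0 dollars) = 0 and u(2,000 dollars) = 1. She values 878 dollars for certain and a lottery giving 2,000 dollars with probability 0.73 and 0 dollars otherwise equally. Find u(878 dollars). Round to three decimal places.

0.730

The indifference gives u(878 dollars) = 0.73·u(2,000 dollars) + 0.27·u(0 dollars) = 0.73·1 + 0.27·0 = 0.73.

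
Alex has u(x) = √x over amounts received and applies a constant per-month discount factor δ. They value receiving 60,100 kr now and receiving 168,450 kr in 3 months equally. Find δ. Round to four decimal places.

δ ≈ 0.8422

Indifference means u(60100) = δ^3 · u(168450), so δ^3 = u(60100)/u(168450).
Since u(x) = √x, δ^3 = √(60100/168450) = 0.59731.
So δ = 0.59731^(1/3) ≈ 0.8422.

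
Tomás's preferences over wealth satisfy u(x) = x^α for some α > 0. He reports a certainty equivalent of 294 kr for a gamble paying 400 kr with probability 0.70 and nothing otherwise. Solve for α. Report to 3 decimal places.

EU(lottery) = 0.70·400^α + 0.30·0 = 0.70·400^α.
Indifference: 294^α = 0.70·400^α, so (294/400)^α = 0.70.
Taking logs: α·ln(294/400) = ln(0.70), so α = -0.356675 / -0.307885 ≈ 1.158.

α ≈ 1.158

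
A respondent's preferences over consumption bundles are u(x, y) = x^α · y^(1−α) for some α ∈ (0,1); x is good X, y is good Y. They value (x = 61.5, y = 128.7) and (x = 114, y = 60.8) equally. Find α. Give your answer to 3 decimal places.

α ≈ 0.549

Indifference: 61.5^α · 128.7^(1−α) = 114^α · 60.8^(1−α).
Taking logs: α·ln 61.5 + (1−α)·ln 128.7 = α·ln 114 + (1−α)·ln 60.8, i.e. α·-0.617161 = (1−α)·-0.749894.
So α/(1−α) = (-0.749894)/(-0.617161) = 1.215070, and α = 1.215070/2.215070 ≈ 0.549.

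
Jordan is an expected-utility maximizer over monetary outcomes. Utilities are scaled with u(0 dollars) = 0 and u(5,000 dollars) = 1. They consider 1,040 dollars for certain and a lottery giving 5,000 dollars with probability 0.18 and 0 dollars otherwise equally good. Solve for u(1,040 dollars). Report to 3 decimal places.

By the standard-gamble method, u(1,040 dollars) is just the indifference probability on the best outcome: 0.18.

0.180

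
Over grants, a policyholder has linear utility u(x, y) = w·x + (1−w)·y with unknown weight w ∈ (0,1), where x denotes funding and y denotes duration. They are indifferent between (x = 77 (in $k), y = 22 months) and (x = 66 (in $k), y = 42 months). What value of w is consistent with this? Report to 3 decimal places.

w = 0.645

u(77,22) = u(66,42) means w·77 + (1−w)·22 = w·66 + (1−w)·42.
w·(77−66) = (1−w)·(42−22), i.e. w·11 = (1−w)·20.
So w/(1−w) = 20/11 = 1.8182, giving w = 20/(11+20) = 0.645.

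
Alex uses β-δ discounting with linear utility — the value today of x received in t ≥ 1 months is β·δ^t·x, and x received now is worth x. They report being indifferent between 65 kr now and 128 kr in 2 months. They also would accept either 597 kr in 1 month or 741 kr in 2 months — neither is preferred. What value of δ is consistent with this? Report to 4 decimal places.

δ ≈ 0.8057

The second indifference involves only future payoffs, so β cancels: β·δ^1·597 = β·δ^2·741, giving δ = 597/741 = 0.80567.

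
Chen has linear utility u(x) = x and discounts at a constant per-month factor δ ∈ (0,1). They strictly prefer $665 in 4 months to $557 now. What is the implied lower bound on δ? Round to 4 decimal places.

Comparing present values: 557 < δ^4·665.
Dividing by 665: δ^4 > 0.83759. Both sides are positive, so the 4th root keeps the direction.
δ > 0.83759^(1/4) = 0.9567.

δ > 0.9567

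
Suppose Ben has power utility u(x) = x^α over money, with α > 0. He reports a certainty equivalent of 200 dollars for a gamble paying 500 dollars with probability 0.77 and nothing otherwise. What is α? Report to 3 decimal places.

α ≈ 0.285

EU(lottery) = 0.77·500^α + 0.23·0 = 0.77·500^α.
Indifference: 200^α = 0.77·500^α, so (200/500)^α = 0.77.
α = ln(0.77) / ln(200/500) = -0.261365/-0.916291 ≈ 0.285.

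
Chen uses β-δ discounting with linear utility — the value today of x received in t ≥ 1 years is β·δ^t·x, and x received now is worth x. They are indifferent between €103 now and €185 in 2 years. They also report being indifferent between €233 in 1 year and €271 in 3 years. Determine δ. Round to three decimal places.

From the later pair, β·δ^1·233 = β·δ^3·271; dividing through, δ^2 = 233/271 = 0.85978, so δ = 0.92724.

δ ≈ 0.927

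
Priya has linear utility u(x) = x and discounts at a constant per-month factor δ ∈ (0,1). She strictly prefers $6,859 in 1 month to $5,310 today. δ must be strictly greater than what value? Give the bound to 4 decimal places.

δ > 0.7742

The preference means 5310 < δ·6859.
Dividing through by 6859 gives δ > 0.77417.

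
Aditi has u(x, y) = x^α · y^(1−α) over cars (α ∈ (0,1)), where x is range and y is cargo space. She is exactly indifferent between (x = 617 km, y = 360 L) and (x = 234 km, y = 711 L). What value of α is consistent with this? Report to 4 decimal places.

α ≈ 0.4124

The Cobb–Douglas utilities coincide, so 617^α·360^(1−α) = 234^α·711^(1−α).
Rearrange to (617/234)^α = (711/360)^(1−α) and take logs: α·0.9695479 = (1−α)·0.6805684.
With A = 0.9695479 and B = 0.6805684: α·A = (1−α)·B, so α = B/(A+B) = 0.6805684/1.6501163 ≈ 0.4124.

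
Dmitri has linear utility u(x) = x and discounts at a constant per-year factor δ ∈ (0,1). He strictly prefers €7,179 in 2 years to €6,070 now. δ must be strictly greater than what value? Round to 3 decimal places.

δ > 0.920

Comparing present values: 6070 < δ^2·7179.
So δ^2 > 6070/7179 = 0.84552; taking the square root of both positive sides preserves the inequality.
δ > 0.84552^(1/2) = 0.920.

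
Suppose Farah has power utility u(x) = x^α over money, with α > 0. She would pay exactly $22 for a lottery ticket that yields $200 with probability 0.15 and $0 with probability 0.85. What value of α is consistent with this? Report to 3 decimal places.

Since u(0) = 0, the lottery's EU is 0.15·200^α.
Equating: 22^α = 0.15·200^α, i.e. 0.1100^α = 0.15.
α = ln(0.15) / ln(22/200) = -1.897120/-2.207275 ≈ 0.859.

α ≈ 0.859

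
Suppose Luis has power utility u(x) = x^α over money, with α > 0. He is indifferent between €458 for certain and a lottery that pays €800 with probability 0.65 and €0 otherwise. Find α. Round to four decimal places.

The lottery's expected utility is 0.65·u(800) + 0.35·u(0) = 0.65·800^α (since u(0) = 0 for α > 0).
Indifference: 458^α = 0.65·800^α, so (458/800)^α = 0.65.
Take logs: α = ln 0.65 / ln(458/800) ≈ 0.772369.

α ≈ 0.7724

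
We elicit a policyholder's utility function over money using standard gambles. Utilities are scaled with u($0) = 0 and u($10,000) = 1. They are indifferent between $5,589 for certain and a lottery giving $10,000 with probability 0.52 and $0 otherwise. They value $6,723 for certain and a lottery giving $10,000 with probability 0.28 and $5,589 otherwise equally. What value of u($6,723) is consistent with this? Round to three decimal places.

The first gamble pins u($5,589): it must equal 0.52·1 + 0.48·0 = 0.52.
The second indifference gives u($6,723) = 0.28·u($10,000) + 0.72·u($5,589) = 0.28·1.00 + 0.72·0.52 = 0.6544.

0.654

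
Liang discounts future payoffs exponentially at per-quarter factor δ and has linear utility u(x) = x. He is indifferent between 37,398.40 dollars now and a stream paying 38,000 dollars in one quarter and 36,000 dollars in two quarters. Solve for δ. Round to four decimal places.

Present value of the stream is 38000·δ + 36000·δ². Indifference gives 38000δ + 36000δ² = 37398.40.
So 36000δ² + 38000δ − 37398.40 = 0.
The positive root is δ = [−38000 + √(38000² + 4·36000·37398.40)] / (2·36000) = (−38000 + 82640.000)/72000 ≈ 0.6200.

δ ≈ 0.6200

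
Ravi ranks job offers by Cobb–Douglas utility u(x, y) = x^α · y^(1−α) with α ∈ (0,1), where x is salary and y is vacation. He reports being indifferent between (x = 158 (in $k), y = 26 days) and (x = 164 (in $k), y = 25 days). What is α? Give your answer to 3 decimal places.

Set the two utilities equal: 158^α·26^(1−α) = 164^α·25^(1−α).
Rearrange to (158/164)^α = (25/26)^(1−α) and take logs: α·-0.037271 = (1−α)·-0.039221.
So α/(1−α) = (-0.039221)/(-0.037271) = 1.052319, and α = 1.052319/2.052319 ≈ 0.513.

α ≈ 0.513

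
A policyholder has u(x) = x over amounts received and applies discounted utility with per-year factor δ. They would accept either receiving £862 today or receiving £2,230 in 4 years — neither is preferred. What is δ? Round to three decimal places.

Indifference means u(862) = δ^4 · u(2230), so δ^4 = u(862)/u(2230).
With u(x) = x: δ^4 = 862/2230 = 0.38655.
So δ = 0.38655^(1/4) ≈ 0.788.

δ ≈ 0.788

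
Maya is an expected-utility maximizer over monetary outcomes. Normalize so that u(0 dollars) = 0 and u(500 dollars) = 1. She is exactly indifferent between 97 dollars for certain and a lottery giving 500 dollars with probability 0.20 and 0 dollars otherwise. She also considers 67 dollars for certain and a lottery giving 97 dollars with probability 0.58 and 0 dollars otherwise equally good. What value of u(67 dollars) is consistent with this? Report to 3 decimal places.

0.116

The first gamble pins u(97 dollars): it must equal 0.20·1 + 0.80·0 = 0.20.
Then u(67 dollars) = 0.58·u(97 dollars) + 0.42·u(0 dollars) = 0.58·0.20 + 0.42·0.00 = 0.1160.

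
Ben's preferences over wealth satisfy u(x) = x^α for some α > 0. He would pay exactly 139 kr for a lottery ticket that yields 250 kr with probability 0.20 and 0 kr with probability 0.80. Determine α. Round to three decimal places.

EU(lottery) = 0.20·250^α + 0.80·0 = 0.20·250^α.
Indifference: 139^α = 0.20·250^α, so (139/250)^α = 0.20.
Take logs: α = ln 0.20 / ln(139/250) ≈ 2.74186.

α ≈ 2.742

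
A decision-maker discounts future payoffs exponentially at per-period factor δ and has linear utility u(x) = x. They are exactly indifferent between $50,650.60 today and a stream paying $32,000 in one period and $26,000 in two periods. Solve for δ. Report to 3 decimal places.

Present value of the stream is 32000·δ + 26000·δ². Indifference gives 32000δ + 26000δ² = 50650.60.
That is, 26000δ² + 32000δ − 50650.60 = 0, a quadratic in δ.
The positive root is δ = [−32000 + √(32000² + 4·26000·50650.60)] / (2·26000) = (−32000 + 79320.000)/52000 ≈ 0.910.

δ ≈ 0.910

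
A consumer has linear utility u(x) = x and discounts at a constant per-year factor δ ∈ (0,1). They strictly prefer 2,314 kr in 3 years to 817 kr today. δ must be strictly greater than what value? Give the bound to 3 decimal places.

Under u(x) = x this choice says 817 < δ^3·2314.
Hence δ^3 > 817/2314 = 0.35307, and x ↦ x^(1/3) is increasing on (0,∞).
δ > (817/2314)^(1/3) ≈ 0.707.

δ > 0.707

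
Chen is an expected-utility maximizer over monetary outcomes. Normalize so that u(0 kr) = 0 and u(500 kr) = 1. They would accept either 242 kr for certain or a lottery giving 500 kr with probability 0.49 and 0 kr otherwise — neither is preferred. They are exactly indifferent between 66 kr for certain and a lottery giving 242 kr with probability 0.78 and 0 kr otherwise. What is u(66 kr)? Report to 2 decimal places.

From the first indifference, u(242 kr) = 0.49·u(500 kr) + 0.51·u(0 kr) = 0.49·1 + 0.51·0 = 0.49.
Then u(66 kr) = 0.78·u(242 kr) + 0.22·u(0 kr) = 0.78·0.49 + 0.22·0.00 = 0.3822.

0.38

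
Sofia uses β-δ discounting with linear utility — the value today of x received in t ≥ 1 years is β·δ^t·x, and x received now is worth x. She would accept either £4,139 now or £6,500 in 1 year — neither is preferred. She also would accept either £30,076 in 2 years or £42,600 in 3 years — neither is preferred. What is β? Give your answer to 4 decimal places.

β ≈ 0.9019

From the later pair, β·δ^2·30076 = β·δ^3·42600; dividing through, δ = 30076/42600 = 0.70601.
Now use the now-vs-future pair: 4139 = β·δ·6500 gives β = 4139/(0.70601·6500) ≈ 0.9019.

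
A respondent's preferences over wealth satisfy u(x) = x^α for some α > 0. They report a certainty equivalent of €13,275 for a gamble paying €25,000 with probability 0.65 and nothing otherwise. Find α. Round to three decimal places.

Since u(0) = 0, the lottery's EU is 0.65·25000^α.
Equating: 13275^α = 0.65·25000^α, i.e. 0.5310^α = 0.65.
Take logs: α = ln 0.65 / ln(13275/25000) ≈ 0.68055.

α ≈ 0.681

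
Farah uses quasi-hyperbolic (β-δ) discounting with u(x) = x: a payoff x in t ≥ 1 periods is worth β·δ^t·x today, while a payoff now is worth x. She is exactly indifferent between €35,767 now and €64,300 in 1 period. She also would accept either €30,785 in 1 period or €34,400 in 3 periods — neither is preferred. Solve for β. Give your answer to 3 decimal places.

β ≈ 0.588

Both payoffs in the second observation are in the future, so β drops out: δ^1·30785 = δ^3·34400 ⇒ δ^2 = 30785/34400 = 0.89491, so δ = 0.94600.
Now use the now-vs-future pair: 35767 = β·δ·64300 gives β = 35767/(0.94600·64300) ≈ 0.588.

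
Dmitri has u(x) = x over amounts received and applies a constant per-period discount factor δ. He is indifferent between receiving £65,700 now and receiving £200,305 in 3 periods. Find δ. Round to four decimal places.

Equating discounted utilities: u(65700) = δ^3·u(200305) ⇒ δ^3 = u(65700)/u(200305).
With u(x) = x: δ^3 = 65700/200305 = 0.32800.
Hence δ = (0.32800)^(1/3) = 0.689643.

δ ≈ 0.6896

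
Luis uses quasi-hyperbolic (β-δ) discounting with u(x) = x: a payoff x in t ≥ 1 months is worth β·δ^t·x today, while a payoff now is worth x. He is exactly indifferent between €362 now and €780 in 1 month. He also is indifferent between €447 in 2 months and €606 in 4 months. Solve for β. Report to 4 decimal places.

From the later pair, β·δ^2·447 = β·δ^4·606; dividing through, δ^2 = 447/606 = 0.73762, so δ = 0.85885.
The first indifference: 362 = β·δ·780, so β = 362/(δ·780) = 362/(0.85885·780) ≈ 0.5404.

β ≈ 0.5404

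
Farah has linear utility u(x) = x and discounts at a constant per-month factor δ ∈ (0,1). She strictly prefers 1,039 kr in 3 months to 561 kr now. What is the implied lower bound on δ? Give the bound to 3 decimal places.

Under u(x) = x this choice says 561 < δ^3·1039.
Dividing by 1039: δ^3 > 0.53994. Both sides are positive, so the cube root keeps the direction.
δ > (561/1039)^(1/3) ≈ 0.814.

δ > 0.814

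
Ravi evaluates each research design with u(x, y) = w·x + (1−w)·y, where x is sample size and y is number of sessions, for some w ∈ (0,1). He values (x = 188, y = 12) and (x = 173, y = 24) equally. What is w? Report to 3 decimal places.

u(188,12) = u(173,24) means w·188 + (1−w)·12 = w·173 + (1−w)·24.
w·(188−173) = (1−w)·(24−12), i.e. w·15 = (1−w)·12.
So w/(1−w) = 12/15 = 0.8000, giving w = 12/(15+12) = 0.444.

w = 0.444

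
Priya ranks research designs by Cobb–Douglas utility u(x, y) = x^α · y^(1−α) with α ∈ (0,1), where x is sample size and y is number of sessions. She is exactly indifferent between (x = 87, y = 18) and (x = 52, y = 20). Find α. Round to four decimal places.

The Cobb–Douglas utilities coincide, so 87^α·18^(1−α) = 52^α·20^(1−α).
(87/52)^α = (20/18)^(1−α); take logs: α·ln(87/52) = (1−α)·ln(20/18), i.e. α·0.5146644 = (1−α)·0.1053605.
So α/(1−α) = (0.1053605)/(0.5146644) = 0.2047169, and α = 0.2047169/1.2047169 ≈ 0.1699.

α ≈ 0.1699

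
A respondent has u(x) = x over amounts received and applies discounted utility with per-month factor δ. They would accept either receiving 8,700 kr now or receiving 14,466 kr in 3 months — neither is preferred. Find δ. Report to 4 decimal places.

δ ≈ 0.8441

Equating discounted utilities: u(8700) = δ^3·u(14466) ⇒ δ^3 = u(8700)/u(14466).
With u(x) = x: δ^3 = 8700/14466 = 0.60141.
So δ = 0.60141^(1/3) ≈ 0.8441.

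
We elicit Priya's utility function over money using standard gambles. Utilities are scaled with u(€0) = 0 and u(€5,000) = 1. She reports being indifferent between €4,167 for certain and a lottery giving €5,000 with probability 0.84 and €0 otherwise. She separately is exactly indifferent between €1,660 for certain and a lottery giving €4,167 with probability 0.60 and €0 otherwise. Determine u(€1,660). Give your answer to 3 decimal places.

First, u(€4,167) = 0.84·u(€5,000) + 0.16·u(€0) = 0.84.
The second indifference gives u(€1,660) = 0.60·u(€4,167) + 0.40·u(€0) = 0.60·0.84 + 0.40·0.00 = 0.5040.

0.504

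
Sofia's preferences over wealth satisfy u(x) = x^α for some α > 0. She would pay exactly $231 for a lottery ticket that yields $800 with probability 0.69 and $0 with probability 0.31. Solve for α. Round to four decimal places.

EU(lottery) = 0.69·800^α + 0.31·0 = 0.69·800^α.
Equating: 231^α = 0.69·800^α, i.e. 0.2888^α = 0.69.
Take logs: α = ln 0.69 / ln(231/800) ≈ 0.298716.

α ≈ 0.2987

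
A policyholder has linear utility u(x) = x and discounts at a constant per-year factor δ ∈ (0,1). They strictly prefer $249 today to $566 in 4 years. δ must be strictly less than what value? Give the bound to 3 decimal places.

δ < 0.814

The preference means 249 > δ^4·566.
Dividing by 566: δ^4 < 0.43993. Both sides are positive, so the 4th root keeps the direction.
δ < (249/566)^(1/4) ≈ 0.814.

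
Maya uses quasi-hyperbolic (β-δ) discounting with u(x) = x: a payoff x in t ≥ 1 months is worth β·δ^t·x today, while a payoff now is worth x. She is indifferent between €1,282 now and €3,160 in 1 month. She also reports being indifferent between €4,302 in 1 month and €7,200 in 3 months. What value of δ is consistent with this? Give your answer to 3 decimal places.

δ ≈ 0.773

The second indifference involves only future payoffs, so β cancels: β·δ^1·4302 = β·δ^3·7200, giving δ^2 = 4302/7200 = 0.59750, so δ = 0.77298.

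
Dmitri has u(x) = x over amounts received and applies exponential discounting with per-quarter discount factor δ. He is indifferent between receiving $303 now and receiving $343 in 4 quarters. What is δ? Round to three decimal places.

Indifference means u(303) = δ^4 · u(343), so δ^4 = u(303)/u(343).
With u(x) = x: δ^4 = 303/343 = 0.88338.
So δ = 0.88338^(1/4) ≈ 0.969.

δ ≈ 0.969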